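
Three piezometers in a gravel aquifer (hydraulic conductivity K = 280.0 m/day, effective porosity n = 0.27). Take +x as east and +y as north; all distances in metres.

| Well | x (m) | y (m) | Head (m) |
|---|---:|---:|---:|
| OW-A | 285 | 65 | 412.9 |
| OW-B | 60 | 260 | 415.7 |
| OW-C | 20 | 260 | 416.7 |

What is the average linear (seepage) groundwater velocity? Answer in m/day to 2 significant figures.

With h = a·x + b·y + c and OW-A as origin, the differences give:
  (-225)·a + 195·b = +2.8
  (-265)·a + 195·b = +3.8
Eliminate b (×195 and ×195, subtract): 7800·a = -195.00 → a = ∂h/∂x = -0.02500
Back-substitute: b = ∂h/∂y = -0.01449.
|∇h| = √(-0.02500² + -0.01449²) = 0.0289
Seepage velocity v = K·i/n = 280.0 × 0.0289 / 0.27 = 29.97 m/day.

30 m/day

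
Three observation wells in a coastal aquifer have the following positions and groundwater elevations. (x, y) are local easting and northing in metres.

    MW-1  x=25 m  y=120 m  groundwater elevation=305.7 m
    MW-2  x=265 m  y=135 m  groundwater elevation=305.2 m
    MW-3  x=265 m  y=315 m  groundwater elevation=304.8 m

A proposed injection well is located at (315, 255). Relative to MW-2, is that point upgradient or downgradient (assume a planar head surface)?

Taking MW-1 as reference: MW-2−MW-1 = (240, 15, -0.5); MW-3−MW-1 = (240, 195, -0.9).
Solve a·Δx + b·Δy = Δh: det = 240·195 − 240·15 = 43200.
∂h/∂x = [(-0.5)·195 − (-0.9)·15] / 43200 = -0.001944
∂h/∂y = [240·(-0.9) − 240·(-0.5)] / 43200 = -0.002222
Head at (315, 255) = 305.7 + (-0.001944)·(290) + (-0.002222)·(135) = 304.84 m.
That is lower than the 305.2 m at MW-2, so the point is downgradient.

downgradient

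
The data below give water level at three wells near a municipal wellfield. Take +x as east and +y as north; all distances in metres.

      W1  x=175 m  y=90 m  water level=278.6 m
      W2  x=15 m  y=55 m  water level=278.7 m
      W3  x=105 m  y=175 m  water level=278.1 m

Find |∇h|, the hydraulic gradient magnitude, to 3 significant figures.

Differences from W1: to W2 (Δx, Δy, Δh) = (-160, -35, +0.1); to W3 = (-70, 85, -0.5).
Determinant of the coordinate differences = (-160)·85 − (-70)·(-35) = -16050.
∂h/∂x = [(+0.1)·85 − (-0.5)·(-35)] / -16050 = +0.0005607
∂h/∂y = [(-160)·(-0.5) − (-70)·(+0.1)] / -16050 = -0.005421
|∇h| = √(0.0005607² + -0.005421²) = 0.00545

0.00545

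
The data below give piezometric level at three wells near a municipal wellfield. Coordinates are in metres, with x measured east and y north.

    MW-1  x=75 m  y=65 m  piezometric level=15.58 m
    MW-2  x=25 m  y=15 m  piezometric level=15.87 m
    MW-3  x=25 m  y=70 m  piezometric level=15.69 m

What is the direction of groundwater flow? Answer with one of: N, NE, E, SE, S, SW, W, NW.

NE

With h = a·x + b·y + c and MW-1 as origin, the differences give:
  (-50)·a + (-50)·b = +0.29
  (-50)·a + 5·b = +0.11
Eliminate b (×5 and ×(-50), subtract): -2750·a = 6.950 → a = ∂h/∂x = -0.002527
Back-substitute: b = ∂h/∂y = -0.003273.
Flow = −∇h = (+0.002527 east, +0.003273 north), which points northeast.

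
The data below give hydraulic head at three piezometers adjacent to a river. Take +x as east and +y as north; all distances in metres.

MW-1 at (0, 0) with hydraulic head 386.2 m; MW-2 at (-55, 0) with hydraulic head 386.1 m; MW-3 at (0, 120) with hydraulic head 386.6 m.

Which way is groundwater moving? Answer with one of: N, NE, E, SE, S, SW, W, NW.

∂h/∂x = (386.1 − 386.2) / (-55 − 0) = +0.001818
∂h/∂y = (386.6 − 386.2) / (120 − 0) = +0.003333
Flow = −∇h = (-0.001818 east, -0.003333 north), which points southwest.

SW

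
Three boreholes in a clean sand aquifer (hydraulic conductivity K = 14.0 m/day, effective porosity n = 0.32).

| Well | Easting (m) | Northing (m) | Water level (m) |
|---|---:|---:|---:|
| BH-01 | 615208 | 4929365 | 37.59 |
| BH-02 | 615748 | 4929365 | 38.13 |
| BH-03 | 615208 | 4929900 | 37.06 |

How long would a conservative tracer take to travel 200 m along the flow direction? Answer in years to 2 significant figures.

∂h/∂x = (38.13 − 37.59) / (615748 − 615208) = +0.0010000
∂h/∂y = (37.06 − 37.59) / (4929900 − 4929365) = -0.0009907
|∇h| = √(0.0010000² + -0.0009907²) = 0.001408
Seepage velocity v = K·i/n = 14.0 × 0.001408 / 0.32 = 0.0616 m/day.
t = 200 / 0.0616 = 3247 days = 8.89 years.

8.9 years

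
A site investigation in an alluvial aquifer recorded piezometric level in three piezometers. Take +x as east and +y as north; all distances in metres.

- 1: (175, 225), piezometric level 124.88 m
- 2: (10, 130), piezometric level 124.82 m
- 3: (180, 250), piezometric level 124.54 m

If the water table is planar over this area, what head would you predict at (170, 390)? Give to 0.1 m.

Taking 1 as reference: 2−1 = (-165, -95, -0.06); 3−1 = (5, 25, -0.34).
Determinant of the coordinate differences = (-165)·25 − 5·(-95) = -3650.
∂h/∂x = [(-0.06)·25 − (-0.34)·(-95)] / -3650 = +0.009260
∂h/∂y = [(-165)·(-0.34) − 5·(-0.06)] / -3650 = -0.01545
h(170, 390) = 124.88 + (+0.009260)·(-5) + (-0.01545)·(165) = 124.88 -0.046 -2.550 = 122.284 m.

122.3 m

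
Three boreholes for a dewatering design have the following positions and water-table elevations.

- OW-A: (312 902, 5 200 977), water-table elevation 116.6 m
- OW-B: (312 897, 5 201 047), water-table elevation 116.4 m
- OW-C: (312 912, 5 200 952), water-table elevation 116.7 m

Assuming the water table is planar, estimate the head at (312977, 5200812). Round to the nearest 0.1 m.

Differences from OW-A: to OW-B (Δx, Δy, Δh) = (-5, 70, -0.2); to OW-C = (10, -25, +0.1).
Solve a·Δx + b·Δy = Δh: det = (-5)·(-25) − 10·70 = -575.
∂h/∂x = [(-0.2)·(-25) − (+0.1)·70] / -575 = +0.003478
∂h/∂y = [(-5)·(+0.1) − 10·(-0.2)] / -575 = -0.002609
h(312977, 5200812) = 116.6 + (+0.003478)·(75) + (-0.002609)·(-165) = 116.6 +0.261 +0.430 = 117.291 m.

117.3 m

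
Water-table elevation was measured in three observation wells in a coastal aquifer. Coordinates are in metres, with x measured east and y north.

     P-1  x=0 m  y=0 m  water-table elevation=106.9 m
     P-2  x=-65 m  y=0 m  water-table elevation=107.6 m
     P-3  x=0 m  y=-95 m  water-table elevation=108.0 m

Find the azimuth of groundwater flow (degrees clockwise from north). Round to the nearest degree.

043°

∂h/∂x = (107.6 − 106.9) / (-65 − 0) = -0.01077
∂h/∂y = (108.0 − 106.9) / (-95 − 0) = -0.01158
Flow direction (−∇h) has components (+0.01077 E, +0.01158 N).
Azimuth = atan2(E, N) = atan2(+0.01077, +0.01158) = 42.9° ≈ 043°.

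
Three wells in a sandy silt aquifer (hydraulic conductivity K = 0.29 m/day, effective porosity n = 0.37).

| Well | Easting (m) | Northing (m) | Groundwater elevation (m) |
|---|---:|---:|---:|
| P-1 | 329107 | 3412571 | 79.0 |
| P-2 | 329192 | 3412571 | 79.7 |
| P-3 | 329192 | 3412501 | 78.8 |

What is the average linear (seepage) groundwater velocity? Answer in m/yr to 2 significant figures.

4.4 m/yr

With h = a·x + b·y + c and P-1 as origin, the differences give:
  85·a + 0·b = +0.7
  85·a + (-70)·b = -0.2
Eliminate b (×(-70) and ×0, subtract): -5950·a = -49.00 → a = ∂h/∂x = +0.008235
Back-substitute: b = ∂h/∂y = +0.01286.
|∇h| = √(0.008235² + 0.01286²) = 0.01527
Seepage velocity v = K·i/n = 0.29 × 0.01527 / 0.37 = 0.01197 m/day = 4.372 m/yr.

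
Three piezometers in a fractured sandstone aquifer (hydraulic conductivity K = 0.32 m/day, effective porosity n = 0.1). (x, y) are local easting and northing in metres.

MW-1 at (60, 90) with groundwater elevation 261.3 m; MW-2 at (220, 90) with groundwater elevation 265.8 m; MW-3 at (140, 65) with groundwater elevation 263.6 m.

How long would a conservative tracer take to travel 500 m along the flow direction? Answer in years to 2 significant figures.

With h = a·x + b·y + c and MW-1 as origin, the differences give:
  160·a + 0·b = +4.5
  80·a + (-25)·b = +2.3
Eliminate b (×(-25) and ×0, subtract): -4000·a = -112.50 → a = ∂h/∂x = +0.02813
Back-substitute: b = ∂h/∂y = -0.002000.
|∇h| = √(0.02813² + -0.002000²) = 0.0282
Seepage velocity v = K·i/n = 0.32 × 0.0282 / 0.1 = 0.09024 m/day.
t = 500 / 0.09024 = 5541 days = 15.2 years.

15 years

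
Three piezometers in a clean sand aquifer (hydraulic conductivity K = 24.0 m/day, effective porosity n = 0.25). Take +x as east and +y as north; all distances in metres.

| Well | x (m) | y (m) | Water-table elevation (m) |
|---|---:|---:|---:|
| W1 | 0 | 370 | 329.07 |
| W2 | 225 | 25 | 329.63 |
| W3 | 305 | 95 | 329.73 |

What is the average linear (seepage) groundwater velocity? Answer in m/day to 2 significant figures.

Taking W1 as reference: W2−W1 = (225, -345, +0.56); W3−W1 = (305, -275, +0.66).
Determinant of the coordinate differences = 225·(-275) − 305·(-345) = 43350.
∂h/∂x = [(+0.56)·(-275) − (+0.66)·(-345)] / 43350 = +0.001700
∂h/∂y = [225·(+0.66) − 305·(+0.56)] / 43350 = -0.0005144
|∇h| = √(0.001700² + -0.0005144²) = 0.001776
Seepage velocity v = K·i/n = 24.0 × 0.001776 / 0.25 = 0.1705 m/day.

0.17 m/day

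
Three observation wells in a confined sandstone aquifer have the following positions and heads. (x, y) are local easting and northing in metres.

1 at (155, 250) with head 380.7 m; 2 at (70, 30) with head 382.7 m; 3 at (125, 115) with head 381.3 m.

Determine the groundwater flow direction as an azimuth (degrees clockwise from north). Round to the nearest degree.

Differences from 1: to 2 (Δx, Δy, Δh) = (-85, -220, +2.0); to 3 = (-30, -135, +0.6).
Solve a·Δx + b·Δy = Δh: det = (-85)·(-135) − (-30)·(-220) = 4875.
∂h/∂x = [(+2.0)·(-135) − (+0.6)·(-220)] / 4875 = -0.02831
∂h/∂y = [(-85)·(+0.6) − (-30)·(+2.0)] / 4875 = +0.001846
Flow direction (−∇h) has components (+0.02831 E, -0.001846 N).
Azimuth = atan2(E, N) = atan2(+0.02831, -0.001846) = 93.7° ≈ 094°.

094°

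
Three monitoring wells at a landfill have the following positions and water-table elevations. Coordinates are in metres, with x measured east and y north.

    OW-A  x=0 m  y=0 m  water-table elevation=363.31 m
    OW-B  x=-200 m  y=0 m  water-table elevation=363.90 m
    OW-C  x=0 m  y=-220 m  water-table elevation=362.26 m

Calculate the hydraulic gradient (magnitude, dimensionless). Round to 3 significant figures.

0.00561

∂h/∂x = (363.90 − 363.31) / (-200 − 0) = -0.002950
∂h/∂y = (362.26 − 363.31) / (-220 − 0) = +0.004773
|∇h| = √(-0.002950² + 0.004773²) = 0.005611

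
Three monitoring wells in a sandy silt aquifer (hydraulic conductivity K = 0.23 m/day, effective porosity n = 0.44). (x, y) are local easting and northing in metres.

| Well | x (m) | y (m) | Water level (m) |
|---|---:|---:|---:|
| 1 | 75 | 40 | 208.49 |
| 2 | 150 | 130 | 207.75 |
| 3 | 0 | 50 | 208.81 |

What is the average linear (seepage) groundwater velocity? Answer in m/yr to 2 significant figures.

Differences from 1: to 2 (Δx, Δy, Δh) = (75, 90, -0.74); to 3 = (-75, 10, +0.32).
Solve a·Δx + b·Δy = Δh: det = 75·10 − (-75)·90 = 7500.
∂h/∂x = [(-0.74)·10 − (+0.32)·90] / 7500 = -0.004827
∂h/∂y = [75·(+0.32) − (-75)·(-0.74)] / 7500 = -0.004200
|∇h| = √(-0.004827² + -0.004200²) = 0.006398
Seepage velocity v = K·i/n = 0.23 × 0.006398 / 0.44 = 0.003344 m/day = 1.221 m/yr.

1.2 m/yr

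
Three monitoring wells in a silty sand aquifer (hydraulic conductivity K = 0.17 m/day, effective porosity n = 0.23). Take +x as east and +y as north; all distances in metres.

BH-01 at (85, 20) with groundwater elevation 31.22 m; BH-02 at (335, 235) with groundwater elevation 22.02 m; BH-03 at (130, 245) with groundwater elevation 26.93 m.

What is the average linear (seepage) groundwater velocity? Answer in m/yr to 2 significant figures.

7.7 m/yr

Differences from BH-01: to BH-02 (Δx, Δy, Δh) = (250, 215, -9.20); to BH-03 = (45, 225, -4.29).
Solve a·Δx + b·Δy = Δh: det = 250·225 − 45·215 = 46575.
∂h/∂x = [(-9.20)·225 − (-4.29)·215] / 46575 = -0.02464
∂h/∂y = [250·(-4.29) − 45·(-9.20)] / 46575 = -0.01414
|∇h| = √(-0.02464² + -0.01414²) = 0.02841
Seepage velocity v = K·i/n = 0.17 × 0.02841 / 0.23 = 0.021 m/day = 7.67 m/yr.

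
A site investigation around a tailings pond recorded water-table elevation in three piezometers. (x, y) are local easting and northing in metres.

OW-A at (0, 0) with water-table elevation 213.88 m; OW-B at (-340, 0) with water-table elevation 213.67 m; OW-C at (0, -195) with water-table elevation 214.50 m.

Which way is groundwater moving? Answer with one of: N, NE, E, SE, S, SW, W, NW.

∂h/∂x = (213.67 − 213.88) / (-340 − 0) = +0.0006176
∂h/∂y = (214.50 − 213.88) / (-195 − 0) = -0.003179
Flow = −∇h = (-0.0006176 east, +0.003179 north), which points north.

N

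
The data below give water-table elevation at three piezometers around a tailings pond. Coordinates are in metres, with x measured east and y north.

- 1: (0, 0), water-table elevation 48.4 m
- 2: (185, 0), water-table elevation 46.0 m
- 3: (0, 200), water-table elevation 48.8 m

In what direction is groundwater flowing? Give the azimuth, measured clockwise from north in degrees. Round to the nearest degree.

∂h/∂x = (46.0 − 48.4) / (185 − 0) = -0.01297
∂h/∂y = (48.8 − 48.4) / (200 − 0) = +0.002000
Flow direction (−∇h) has components (+0.01297 E, -0.002000 N).
Azimuth = atan2(E, N) = atan2(+0.01297, -0.002000) = 98.8° ≈ 099°.

099°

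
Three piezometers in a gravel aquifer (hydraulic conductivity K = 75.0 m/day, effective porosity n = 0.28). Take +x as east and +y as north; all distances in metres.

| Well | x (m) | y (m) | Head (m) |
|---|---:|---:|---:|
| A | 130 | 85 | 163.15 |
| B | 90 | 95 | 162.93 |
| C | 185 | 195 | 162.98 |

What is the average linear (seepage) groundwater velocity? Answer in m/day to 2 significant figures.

Three-point gradient (reference A): Δ to B = (-40, 10, -0.22), Δ to C = (55, 110, -0.17).
∂h/∂x = +0.004545, ∂h/∂y = -0.003818 (det = -4950).
|∇h| = √(0.004545² + -0.003818²) = 0.005936
Seepage velocity v = K·i/n = 75.0 × 0.005936 / 0.28 = 1.59 m/day.

1.6 m/day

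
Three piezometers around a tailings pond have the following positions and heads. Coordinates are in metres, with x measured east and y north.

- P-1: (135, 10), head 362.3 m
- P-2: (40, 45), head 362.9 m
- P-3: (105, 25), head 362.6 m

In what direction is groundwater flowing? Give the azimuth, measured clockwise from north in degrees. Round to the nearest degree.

188°

Differences from P-1: to P-2 (Δx, Δy, Δh) = (-95, 35, +0.6); to P-3 = (-30, 15, +0.3).
Solve a·Δx + b·Δy = Δh: det = (-95)·15 − (-30)·35 = -375.
∂h/∂x = [(+0.6)·15 − (+0.3)·35] / -375 = +0.004000
∂h/∂y = [(-95)·(+0.3) − (-30)·(+0.6)] / -375 = +0.02800
Flow direction (−∇h) has components (-0.004000 E, -0.02800 N).
Azimuth = atan2(E, N) = atan2(-0.004000, -0.02800) = 188.1° ≈ 188°.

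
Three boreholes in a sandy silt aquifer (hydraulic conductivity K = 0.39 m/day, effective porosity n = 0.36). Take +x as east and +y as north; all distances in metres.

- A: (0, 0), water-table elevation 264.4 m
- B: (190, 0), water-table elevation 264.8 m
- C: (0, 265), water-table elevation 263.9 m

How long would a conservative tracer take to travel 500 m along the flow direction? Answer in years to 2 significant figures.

∂h/∂x = (264.8 − 264.4) / (190 − 0) = +0.002105
∂h/∂y = (263.9 − 264.4) / (265 − 0) = -0.001887
|∇h| = √(0.002105² + -0.001887²) = 0.002827
Seepage velocity v = K·i/n = 0.39 × 0.002827 / 0.36 = 0.003063 m/day.
t = 500 / 0.003063 = 1.632e+05 days = 447 years.

450 years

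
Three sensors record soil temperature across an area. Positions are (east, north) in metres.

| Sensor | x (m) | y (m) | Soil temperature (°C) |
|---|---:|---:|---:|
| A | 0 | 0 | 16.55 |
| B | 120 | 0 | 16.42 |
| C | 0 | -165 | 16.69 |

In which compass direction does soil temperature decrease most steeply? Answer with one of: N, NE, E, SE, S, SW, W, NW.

NE

∂T/∂x = (16.42 − 16.55) / (120 − 0) = -0.001083
∂T/∂y = (16.69 − 16.55) / (-165 − 0) = -0.0008485
Steepest decrease is along −∇f = (+0.001083 E, +0.0008485 N) → northeast.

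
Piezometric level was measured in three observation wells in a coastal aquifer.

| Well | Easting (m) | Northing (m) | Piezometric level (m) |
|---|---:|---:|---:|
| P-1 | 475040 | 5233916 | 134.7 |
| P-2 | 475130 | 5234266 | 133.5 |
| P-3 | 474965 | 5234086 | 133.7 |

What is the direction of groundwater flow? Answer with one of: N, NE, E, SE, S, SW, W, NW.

NW

Differences from P-1: to P-2 (Δx, Δy, Δh) = (90, 350, -1.2); to P-3 = (-75, 170, -1.0).
Determinant of the coordinate differences = 90·170 − (-75)·350 = 41550.
∂h/∂x = [(-1.2)·170 − (-1.0)·350] / 41550 = +0.003514
∂h/∂y = [90·(-1.0) − (-75)·(-1.2)] / 41550 = -0.004332
Flow = −∇h = (-0.003514 east, +0.004332 north), which points northwest.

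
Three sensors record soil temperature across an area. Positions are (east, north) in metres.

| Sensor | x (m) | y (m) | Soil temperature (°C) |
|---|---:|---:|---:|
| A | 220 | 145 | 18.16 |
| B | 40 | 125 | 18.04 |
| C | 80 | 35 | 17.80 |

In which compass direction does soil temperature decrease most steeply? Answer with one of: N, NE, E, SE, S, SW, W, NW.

Three-point gradient (reference A): Δ to B = (-180, -20, -0.12), Δ to C = (-140, -110, -0.36).
∂T/∂x = +0.0003529, ∂T/∂y = +0.002824 (det = 17000).
Steepest decrease is along −∇f = (-0.0003529 E, -0.002824 N) → south.

S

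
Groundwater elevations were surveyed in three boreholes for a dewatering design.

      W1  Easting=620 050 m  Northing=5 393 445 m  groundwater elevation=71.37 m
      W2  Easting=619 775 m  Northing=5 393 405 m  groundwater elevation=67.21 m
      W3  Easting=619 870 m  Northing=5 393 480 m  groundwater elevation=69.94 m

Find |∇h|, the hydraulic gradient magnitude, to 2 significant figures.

0.024

With h = a·x + b·y + c and W1 as origin, the differences give:
  (-275)·a + (-40)·b = -4.16
  (-180)·a + 35·b = -1.43
Eliminate b (×35 and ×(-40), subtract): -16825·a = -202.800 → a = ∂h/∂x = +0.01205
Back-substitute: b = ∂h/∂y = +0.02113.
|∇h| = √(0.01205² + 0.02113²) = 0.02432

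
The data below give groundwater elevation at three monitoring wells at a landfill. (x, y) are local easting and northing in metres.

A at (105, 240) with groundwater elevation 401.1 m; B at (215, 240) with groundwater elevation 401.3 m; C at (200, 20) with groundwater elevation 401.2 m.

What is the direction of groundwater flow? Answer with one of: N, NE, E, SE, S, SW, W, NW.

Three-point gradient (reference A): Δ to B = (110, 0, +0.2), Δ to C = (95, -220, +0.1).
∂h/∂x = +0.001818, ∂h/∂y = +0.0003306 (det = -24200).
Flow = −∇h = (-0.001818 east, -0.0003306 north), which points west.

W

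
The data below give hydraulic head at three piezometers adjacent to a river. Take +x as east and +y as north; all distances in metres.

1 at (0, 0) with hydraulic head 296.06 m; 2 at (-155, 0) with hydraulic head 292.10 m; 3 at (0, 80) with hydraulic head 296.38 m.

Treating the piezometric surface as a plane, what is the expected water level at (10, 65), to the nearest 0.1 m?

296.6 m

∂h/∂x = (292.10 − 296.06) / (-155 − 0) = +0.02555
∂h/∂y = (296.38 − 296.06) / (80 − 0) = +0.004000
h(10, 65) = 296.06 + (+0.02555)·(10) + (+0.004000)·(65) = 296.06 +0.255 +0.260 = 296.575 m.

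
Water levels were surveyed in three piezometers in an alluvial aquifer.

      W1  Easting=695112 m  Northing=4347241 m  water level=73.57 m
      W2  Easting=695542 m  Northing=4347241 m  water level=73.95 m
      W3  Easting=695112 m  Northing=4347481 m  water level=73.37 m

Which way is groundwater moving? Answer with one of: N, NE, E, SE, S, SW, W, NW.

∂h/∂x = (73.95 − 73.57) / (695542 − 695112) = +0.0008837
∂h/∂y = (73.37 − 73.57) / (4347481 − 4347241) = -0.0008333
Flow = −∇h = (-0.0008837 east, +0.0008333 north), which points northwest.

NW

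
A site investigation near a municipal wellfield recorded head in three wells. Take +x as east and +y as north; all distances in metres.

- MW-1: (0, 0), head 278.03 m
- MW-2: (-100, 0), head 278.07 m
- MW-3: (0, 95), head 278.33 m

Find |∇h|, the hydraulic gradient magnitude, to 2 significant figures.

0.0032

∂h/∂x = (278.07 − 278.03) / (-100 − 0) = -0.0004000
∂h/∂y = (278.33 − 278.03) / (95 − 0) = +0.003158
|∇h| = √(-0.0004000² + 0.003158²) = 0.003183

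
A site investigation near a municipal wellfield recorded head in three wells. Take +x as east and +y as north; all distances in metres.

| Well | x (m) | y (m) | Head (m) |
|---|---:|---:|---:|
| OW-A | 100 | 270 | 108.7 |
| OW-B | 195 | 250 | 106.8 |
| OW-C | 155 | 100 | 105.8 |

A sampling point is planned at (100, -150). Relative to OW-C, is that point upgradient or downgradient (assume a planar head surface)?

downgradient

Differences from OW-A: to OW-B (Δx, Δy, Δh) = (95, -20, -1.9); to OW-C = (55, -170, -2.9).
Determinant of the coordinate differences = 95·(-170) − 55·(-20) = -15050.
∂h/∂x = [(-1.9)·(-170) − (-2.9)·(-20)] / -15050 = -0.01761
∂h/∂y = [95·(-2.9) − 55·(-1.9)] / -15050 = +0.01136
Head at (100, -150) = 108.7 + (-0.01761)·(0) + (+0.01136)·(-420) = 103.93 m.
That is lower than the 105.8 m at OW-C, so the point is downgradient.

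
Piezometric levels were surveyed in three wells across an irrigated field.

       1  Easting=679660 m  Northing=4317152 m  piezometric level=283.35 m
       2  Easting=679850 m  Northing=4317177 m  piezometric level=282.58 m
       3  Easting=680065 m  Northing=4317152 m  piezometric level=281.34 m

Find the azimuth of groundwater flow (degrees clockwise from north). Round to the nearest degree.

Differences from 1: to 2 (Δx, Δy, Δh) = (190, 25, -0.77); to 3 = (405, 0, -2.01).
Determinant of the coordinate differences = 190·0 − 405·25 = -10125.
∂h/∂x = [(-0.77)·0 − (-2.01)·25] / -10125 = -0.004963
∂h/∂y = [190·(-2.01) − 405·(-0.77)] / -10125 = +0.006919
Flow direction (−∇h) has components (+0.004963 E, -0.006919 N).
Azimuth = atan2(E, N) = atan2(+0.004963, -0.006919) = 144.3° ≈ 144°.

144°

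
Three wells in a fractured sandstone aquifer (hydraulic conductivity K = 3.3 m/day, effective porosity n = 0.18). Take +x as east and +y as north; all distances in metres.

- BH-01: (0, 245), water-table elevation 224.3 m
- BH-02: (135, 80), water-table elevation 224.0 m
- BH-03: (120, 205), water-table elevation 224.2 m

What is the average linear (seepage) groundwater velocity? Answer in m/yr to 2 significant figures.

11 m/yr

With h = a·x + b·y + c and BH-01 as origin, the differences give:
  135·a + (-165)·b = -0.3
  120·a + (-40)·b = -0.1
Eliminate b (×(-40) and ×(-165), subtract): 14400·a = -4.50 → a = ∂h/∂x = -0.0003125
Back-substitute: b = ∂h/∂y = +0.001562.
|∇h| = √(-0.0003125² + 0.001562²) = 0.001593
Seepage velocity v = K·i/n = 3.3 × 0.001593 / 0.18 = 0.02921 m/day = 10.67 m/yr.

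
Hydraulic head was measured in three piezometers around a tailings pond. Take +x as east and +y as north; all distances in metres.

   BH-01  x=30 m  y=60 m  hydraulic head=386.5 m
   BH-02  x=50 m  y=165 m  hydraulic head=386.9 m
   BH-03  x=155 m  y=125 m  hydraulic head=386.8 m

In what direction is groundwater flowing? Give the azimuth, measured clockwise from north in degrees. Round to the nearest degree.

Taking BH-01 as reference: BH-02−BH-01 = (20, 105, +0.4); BH-03−BH-01 = (125, 65, +0.3).
Solve a·Δx + b·Δy = Δh: det = 20·65 − 125·105 = -11825.
∂h/∂x = [(+0.4)·65 − (+0.3)·105] / -11825 = +0.0004651
∂h/∂y = [20·(+0.3) − 125·(+0.4)] / -11825 = +0.003721
Flow direction (−∇h) has components (-0.0004651 E, -0.003721 N).
Azimuth = atan2(E, N) = atan2(-0.0004651, -0.003721) = 187.1° ≈ 187°.

187°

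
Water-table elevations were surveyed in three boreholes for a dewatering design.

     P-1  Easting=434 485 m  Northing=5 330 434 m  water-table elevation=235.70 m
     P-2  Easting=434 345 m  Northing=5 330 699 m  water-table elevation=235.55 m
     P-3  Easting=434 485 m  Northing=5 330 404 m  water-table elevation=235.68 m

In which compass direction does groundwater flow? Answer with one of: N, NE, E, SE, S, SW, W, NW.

W

Taking P-1 as reference: P-2−P-1 = (-140, 265, -0.15); P-3−P-1 = (0, -30, -0.02).
Determinant of the coordinate differences = (-140)·(-30) − 0·265 = 4200.
∂h/∂x = [(-0.15)·(-30) − (-0.02)·265] / 4200 = +0.002333
∂h/∂y = [(-140)·(-0.02) − 0·(-0.15)] / 4200 = +0.0006667
Flow = −∇h = (-0.002333 east, -0.0006667 north), which points west.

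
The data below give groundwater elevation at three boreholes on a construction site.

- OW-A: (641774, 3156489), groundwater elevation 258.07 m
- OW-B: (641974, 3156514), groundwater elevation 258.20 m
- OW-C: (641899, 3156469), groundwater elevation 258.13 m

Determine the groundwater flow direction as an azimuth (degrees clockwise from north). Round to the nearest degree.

Differences from OW-A: to OW-B (Δx, Δy, Δh) = (200, 25, +0.13); to OW-C = (125, -20, +0.06).
Solve a·Δx + b·Δy = Δh: det = 200·(-20) − 125·25 = -7125.
∂h/∂x = [(+0.13)·(-20) − (+0.06)·25] / -7125 = +0.0005754
∂h/∂y = [200·(+0.06) − 125·(+0.13)] / -7125 = +0.0005965
Flow direction (−∇h) has components (-0.0005754 E, -0.0005965 N).
Azimuth = atan2(E, N) = atan2(-0.0005754, -0.0005965) = 224.0° ≈ 224°.

224°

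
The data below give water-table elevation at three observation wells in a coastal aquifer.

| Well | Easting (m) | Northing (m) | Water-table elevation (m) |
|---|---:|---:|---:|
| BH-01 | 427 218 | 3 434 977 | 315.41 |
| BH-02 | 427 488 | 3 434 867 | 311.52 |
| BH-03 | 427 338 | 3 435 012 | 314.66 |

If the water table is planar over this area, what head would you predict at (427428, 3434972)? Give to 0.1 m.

313.3 m

Taking BH-01 as reference: BH-02−BH-01 = (270, -110, -3.89); BH-03−BH-01 = (120, 35, -0.75).
Determinant of the coordinate differences = 270·35 − 120·(-110) = 22650.
∂h/∂x = [(-3.89)·35 − (-0.75)·(-110)] / 22650 = -0.009653
∂h/∂y = [270·(-0.75) − 120·(-3.89)] / 22650 = +0.01167
h(427428, 3434972) = 315.41 + (-0.009653)·(210) + (+0.01167)·(-5) = 315.41 -2.027 -0.058 = 313.324 m.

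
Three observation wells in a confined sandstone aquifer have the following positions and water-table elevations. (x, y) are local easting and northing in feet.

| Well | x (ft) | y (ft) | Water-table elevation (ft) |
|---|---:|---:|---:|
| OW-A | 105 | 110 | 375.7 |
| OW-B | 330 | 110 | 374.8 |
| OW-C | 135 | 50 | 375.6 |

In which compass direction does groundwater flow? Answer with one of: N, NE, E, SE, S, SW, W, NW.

E

Differences from OW-A: to OW-B (Δx, Δy, Δh) = (225, 0, -0.9); to OW-C = (30, -60, -0.1).
Solve a·Δx + b·Δy = Δh: det = 225·(-60) − 30·0 = -13500.
∂h/∂x = [(-0.9)·(-60) − (-0.1)·0] / -13500 = -0.004000
∂h/∂y = [225·(-0.1) − 30·(-0.9)] / -13500 = -0.0003333
Flow = −∇h = (+0.004000 east, +0.0003333 north), which points east.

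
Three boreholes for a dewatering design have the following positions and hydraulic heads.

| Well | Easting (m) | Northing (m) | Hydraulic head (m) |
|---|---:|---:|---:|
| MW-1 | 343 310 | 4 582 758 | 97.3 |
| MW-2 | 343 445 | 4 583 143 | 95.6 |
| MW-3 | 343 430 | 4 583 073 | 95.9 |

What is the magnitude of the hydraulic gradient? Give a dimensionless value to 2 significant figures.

0.0042

Taking MW-1 as reference: MW-2−MW-1 = (135, 385, -1.7); MW-3−MW-1 = (120, 315, -1.4).
Solve a·Δx + b·Δy = Δh: det = 135·315 − 120·385 = -3675.
∂h/∂x = [(-1.7)·315 − (-1.4)·385] / -3675 = -0.0009524
∂h/∂y = [135·(-1.4) − 120·(-1.7)] / -3675 = -0.004082
|∇h| = √(-0.0009524² + -0.004082²) = 0.004192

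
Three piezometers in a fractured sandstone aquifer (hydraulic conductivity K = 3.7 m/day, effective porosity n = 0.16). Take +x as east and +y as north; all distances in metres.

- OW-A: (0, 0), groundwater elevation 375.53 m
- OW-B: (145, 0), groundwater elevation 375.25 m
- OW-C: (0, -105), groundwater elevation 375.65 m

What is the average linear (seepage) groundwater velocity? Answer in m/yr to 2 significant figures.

∂h/∂x = (375.25 − 375.53) / (145 − 0) = -0.001931
∂h/∂y = (375.65 − 375.53) / (-105 − 0) = -0.001143
|∇h| = √(-0.001931² + -0.001143²) = 0.002244
Seepage velocity v = K·i/n = 3.7 × 0.002244 / 0.16 = 0.05189 m/day = 18.95 m/yr.

19 m/yr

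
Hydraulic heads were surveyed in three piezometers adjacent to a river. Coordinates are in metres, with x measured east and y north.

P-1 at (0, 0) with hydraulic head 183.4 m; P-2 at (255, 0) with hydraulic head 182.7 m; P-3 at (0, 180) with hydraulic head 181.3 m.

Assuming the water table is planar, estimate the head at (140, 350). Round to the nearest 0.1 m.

∂h/∂x = (182.7 − 183.4) / (255 − 0) = -0.002745
∂h/∂y = (181.3 − 183.4) / (180 − 0) = -0.01167
h(140, 350) = 183.4 + (-0.002745)·(140) + (-0.01167)·(350) = 183.4 -0.384 -4.083 = 178.932 m.

178.9 m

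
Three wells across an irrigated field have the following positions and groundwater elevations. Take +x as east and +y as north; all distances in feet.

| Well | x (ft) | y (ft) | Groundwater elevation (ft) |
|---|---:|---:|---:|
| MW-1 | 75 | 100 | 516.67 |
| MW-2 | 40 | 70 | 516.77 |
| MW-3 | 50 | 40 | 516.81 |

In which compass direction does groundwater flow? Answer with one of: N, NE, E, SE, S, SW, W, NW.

NE

Differences from MW-1: to MW-2 (Δx, Δy, Δh) = (-35, -30, +0.10); to MW-3 = (-25, -60, +0.14).
Determinant of the coordinate differences = (-35)·(-60) − (-25)·(-30) = 1350.
∂h/∂x = [(+0.10)·(-60) − (+0.14)·(-30)] / 1350 = -0.001333
∂h/∂y = [(-35)·(+0.14) − (-25)·(+0.10)] / 1350 = -0.001778
Flow = −∇h = (+0.001333 east, +0.001778 north), which points northeast.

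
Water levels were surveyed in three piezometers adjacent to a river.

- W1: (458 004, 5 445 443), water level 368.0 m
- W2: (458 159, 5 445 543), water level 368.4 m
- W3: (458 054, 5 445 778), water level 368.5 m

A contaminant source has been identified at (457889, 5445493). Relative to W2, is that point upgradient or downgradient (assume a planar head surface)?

downgradient

With h = a·x + b·y + c and W1 as origin, the differences give:
  155·a + 100·b = +0.4
  50·a + 335·b = +0.5
Eliminate b (×335 and ×100, subtract): 46925·a = 84.00 → a = ∂h/∂x = +0.001790
Back-substitute: b = ∂h/∂y = +0.001225.
Head at (457889, 5445493) = 368.0 + (+0.001790)·(-115) + (+0.001225)·(50) = 367.86 m.
That is lower than the 368.4 m at W2, so the point is downgradient.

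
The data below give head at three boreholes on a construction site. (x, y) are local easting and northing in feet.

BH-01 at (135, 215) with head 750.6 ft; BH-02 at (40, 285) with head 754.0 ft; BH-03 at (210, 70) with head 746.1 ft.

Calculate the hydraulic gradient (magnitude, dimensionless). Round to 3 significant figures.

Taking BH-01 as reference: BH-02−BH-01 = (-95, 70, +3.4); BH-03−BH-01 = (75, -145, -4.5).
Solve a·Δx + b·Δy = Δh: det = (-95)·(-145) − 75·70 = 8525.
∂h/∂x = [(+3.4)·(-145) − (-4.5)·70] / 8525 = -0.02088
∂h/∂y = [(-95)·(-4.5) − 75·(+3.4)] / 8525 = +0.02023
|∇h| = √(-0.02088² + 0.02023²) = 0.02907

0.0291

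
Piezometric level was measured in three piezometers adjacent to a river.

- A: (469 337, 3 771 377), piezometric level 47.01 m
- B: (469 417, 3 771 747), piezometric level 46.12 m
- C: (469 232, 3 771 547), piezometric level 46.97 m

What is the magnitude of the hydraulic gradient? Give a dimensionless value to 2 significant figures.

0.0032

With h = a·x + b·y + c and A as origin, the differences give:
  80·a + 370·b = -0.89
  (-105)·a + 170·b = -0.04
Eliminate b (×170 and ×370, subtract): 52450·a = -136.500 → a = ∂h/∂x = -0.002602
Back-substitute: b = ∂h/∂y = -0.001843.
|∇h| = √(-0.002602² + -0.001843²) = 0.003189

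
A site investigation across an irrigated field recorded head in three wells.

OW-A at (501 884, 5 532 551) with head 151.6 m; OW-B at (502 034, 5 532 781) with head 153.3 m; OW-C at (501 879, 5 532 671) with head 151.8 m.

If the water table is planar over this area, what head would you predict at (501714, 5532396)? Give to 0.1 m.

Taking OW-A as reference: OW-B−OW-A = (150, 230, +1.7); OW-C−OW-A = (-5, 120, +0.2).
Solve a·Δx + b·Δy = Δh: det = 150·120 − (-5)·230 = 19150.
∂h/∂x = [(+1.7)·120 − (+0.2)·230] / 19150 = +0.008251
∂h/∂y = [150·(+0.2) − (-5)·(+1.7)] / 19150 = +0.002010
h(501714, 5532396) = 151.6 + (+0.008251)·(-170) + (+0.002010)·(-155) = 151.6 -1.403 -0.312 = 149.886 m.

149.9 m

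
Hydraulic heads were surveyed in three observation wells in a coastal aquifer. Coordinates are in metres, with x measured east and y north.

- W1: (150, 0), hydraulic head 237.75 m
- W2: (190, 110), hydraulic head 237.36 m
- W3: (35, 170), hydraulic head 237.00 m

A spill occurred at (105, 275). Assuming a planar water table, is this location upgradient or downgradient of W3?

Taking W1 as reference: W2−W1 = (40, 110, -0.39); W3−W1 = (-115, 170, -0.75).
Determinant of the coordinate differences = 40·170 − (-115)·110 = 19450.
∂h/∂x = [(-0.39)·170 − (-0.75)·110] / 19450 = +0.0008329
∂h/∂y = [40·(-0.75) − (-115)·(-0.39)] / 19450 = -0.003848
Head at (105, 275) = 237.75 + (+0.0008329)·(-45) + (-0.003848)·(275) = 236.65 m.
That is lower than the 237.00 m at W3, so the point is downgradient.

downgradient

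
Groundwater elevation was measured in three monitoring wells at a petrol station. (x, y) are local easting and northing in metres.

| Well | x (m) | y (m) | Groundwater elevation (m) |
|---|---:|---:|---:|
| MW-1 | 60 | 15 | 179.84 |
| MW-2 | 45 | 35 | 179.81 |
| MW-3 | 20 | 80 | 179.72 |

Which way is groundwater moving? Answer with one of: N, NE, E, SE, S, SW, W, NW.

NE

Taking MW-1 as reference: MW-2−MW-1 = (-15, 20, -0.03); MW-3−MW-1 = (-40, 65, -0.12).
Determinant of the coordinate differences = (-15)·65 − (-40)·20 = -175.
∂h/∂x = [(-0.03)·65 − (-0.12)·20] / -175 = -0.002571
∂h/∂y = [(-15)·(-0.12) − (-40)·(-0.03)] / -175 = -0.003429
Flow = −∇h = (+0.002571 east, +0.003429 north), which points northeast.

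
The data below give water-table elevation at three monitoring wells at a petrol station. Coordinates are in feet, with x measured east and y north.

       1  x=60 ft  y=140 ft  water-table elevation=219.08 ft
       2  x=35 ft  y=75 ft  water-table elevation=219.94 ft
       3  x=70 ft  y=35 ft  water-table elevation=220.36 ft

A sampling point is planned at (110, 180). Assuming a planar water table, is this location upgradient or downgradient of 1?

Differences from 1: to 2 (Δx, Δy, Δh) = (-25, -65, +0.86); to 3 = (10, -105, +1.28).
Solve a·Δx + b·Δy = Δh: det = (-25)·(-105) − 10·(-65) = 3275.
∂h/∂x = [(+0.86)·(-105) − (+1.28)·(-65)] / 3275 = -0.002168
∂h/∂y = [(-25)·(+1.28) − 10·(+0.86)] / 3275 = -0.01240
Head at (110, 180) = 219.08 + (-0.002168)·(50) + (-0.01240)·(40) = 218.48 ft.
That is lower than the 219.08 ft at 1, so the point is downgradient.

downgradient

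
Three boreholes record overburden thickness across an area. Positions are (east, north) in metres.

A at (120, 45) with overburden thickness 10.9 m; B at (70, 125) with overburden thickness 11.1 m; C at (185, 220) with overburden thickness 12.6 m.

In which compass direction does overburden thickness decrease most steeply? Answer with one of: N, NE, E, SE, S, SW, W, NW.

Differences from A: to B (Δx, Δy, Δh) = (-50, 80, +0.2); to C = (65, 175, +1.7).
Solve a·Δx + b·Δy = Δd: det = (-50)·175 − 65·80 = -13950.
∂d/∂x = [(+0.2)·175 − (+1.7)·80] / -13950 = +0.007240
∂d/∂y = [(-50)·(+1.7) − 65·(+0.2)] / -13950 = +0.007025
Steepest decrease is along −∇f = (-0.007240 E, -0.007025 N) → southwest.

SW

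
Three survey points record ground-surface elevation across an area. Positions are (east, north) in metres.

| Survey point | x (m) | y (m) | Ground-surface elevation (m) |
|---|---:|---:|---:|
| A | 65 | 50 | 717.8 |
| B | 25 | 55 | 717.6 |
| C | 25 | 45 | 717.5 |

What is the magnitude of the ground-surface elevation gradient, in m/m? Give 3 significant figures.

0.0118 m/m

With z = a·x + b·y + c and A as origin, the differences give:
  (-40)·a + 5·b = -0.2
  (-40)·a + (-5)·b = -0.3
Eliminate b (×(-5) and ×5, subtract): 400·a = 2.50 → a = ∂z/∂x = +0.006250
Back-substitute: b = ∂z/∂y = +0.01000.
|∇f| = √(0.006250² + 0.01000²) = 0.01179 m/m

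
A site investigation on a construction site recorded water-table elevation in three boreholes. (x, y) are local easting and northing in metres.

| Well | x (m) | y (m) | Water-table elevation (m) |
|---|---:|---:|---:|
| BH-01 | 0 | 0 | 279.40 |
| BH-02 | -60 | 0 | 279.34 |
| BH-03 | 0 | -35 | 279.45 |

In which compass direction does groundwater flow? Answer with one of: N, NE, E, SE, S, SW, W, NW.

∂h/∂x = (279.34 − 279.40) / (-60 − 0) = +0.001000
∂h/∂y = (279.45 − 279.40) / (-35 − 0) = -0.001429
Flow = −∇h = (-0.001000 east, +0.001429 north), which points northwest.

NW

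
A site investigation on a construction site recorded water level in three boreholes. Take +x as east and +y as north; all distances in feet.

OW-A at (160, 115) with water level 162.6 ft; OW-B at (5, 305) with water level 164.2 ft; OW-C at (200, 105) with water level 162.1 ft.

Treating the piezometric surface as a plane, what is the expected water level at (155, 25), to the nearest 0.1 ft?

With h = a·x + b·y + c and OW-A as origin, the differences give:
  (-155)·a + 190·b = +1.6
  40·a + (-10)·b = -0.5
Eliminate b (×(-10) and ×190, subtract): -6050·a = 79.00 → a = ∂h/∂x = -0.01306
Back-substitute: b = ∂h/∂y = -0.002231.
h(155, 25) = 162.6 + (-0.01306)·(-5) + (-0.002231)·(-90) = 162.6 +0.065 +0.201 = 162.866 ft.

162.9 ft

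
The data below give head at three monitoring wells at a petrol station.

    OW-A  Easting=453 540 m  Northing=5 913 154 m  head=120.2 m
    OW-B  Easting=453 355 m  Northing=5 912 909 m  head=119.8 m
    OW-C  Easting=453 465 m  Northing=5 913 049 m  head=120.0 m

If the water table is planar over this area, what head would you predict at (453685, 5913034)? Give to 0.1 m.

Taking OW-A as reference: OW-B−OW-A = (-185, -245, -0.4); OW-C−OW-A = (-75, -105, -0.2).
Determinant of the coordinate differences = (-185)·(-105) − (-75)·(-245) = 1050.
∂h/∂x = [(-0.4)·(-105) − (-0.2)·(-245)] / 1050 = -0.006667
∂h/∂y = [(-185)·(-0.2) − (-75)·(-0.4)] / 1050 = +0.006667
h(453685, 5913034) = 120.2 + (-0.006667)·(145) + (+0.006667)·(-120) = 120.2 -0.967 -0.800 = 118.433 m.

118.4 m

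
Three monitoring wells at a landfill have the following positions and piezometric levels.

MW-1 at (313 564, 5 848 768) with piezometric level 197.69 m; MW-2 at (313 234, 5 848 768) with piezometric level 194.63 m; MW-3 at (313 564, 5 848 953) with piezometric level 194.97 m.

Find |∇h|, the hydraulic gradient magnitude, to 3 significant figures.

∂h/∂x = (194.63 − 197.69) / (313234 − 313564) = +0.009273
∂h/∂y = (194.97 − 197.69) / (5848953 − 5848768) = -0.01470
|∇h| = √(0.009273² + -0.01470²) = 0.01738

0.0174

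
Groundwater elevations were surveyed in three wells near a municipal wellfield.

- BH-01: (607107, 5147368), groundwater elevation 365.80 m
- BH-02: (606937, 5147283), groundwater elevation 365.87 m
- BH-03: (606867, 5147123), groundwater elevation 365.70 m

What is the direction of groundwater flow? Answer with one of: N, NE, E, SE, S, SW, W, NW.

With h = a·x + b·y + c and BH-01 as origin, the differences give:
  (-170)·a + (-85)·b = +0.07
  (-240)·a + (-245)·b = -0.10
Eliminate b (×(-245) and ×(-85), subtract): 21250·a = -25.650 → a = ∂h/∂x = -0.001207
Back-substitute: b = ∂h/∂y = +0.001591.
Flow = −∇h = (+0.001207 east, -0.001591 north), which points southeast.

SE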